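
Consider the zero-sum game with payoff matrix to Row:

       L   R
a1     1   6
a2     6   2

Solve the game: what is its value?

34/9

Row minima: a1 → 1, a2 → 2; maximin = 2.
Column maxima: L → 6, R → 6; minimax = 6.
2 ≠ 6, so there is no saddle point; optimal play is mixed.
Let Row play a1 with probability p. Expected payoff against L: 1p + 6(1−p) = −5p + 6; against R: 6p + 2(1−p) = 4p + 2.
Setting these equal: −5p + 6 = 4p + 2 ⇒ −9p = -4 ⇒ p = 4/9, and the value is (-5)·(4/9) + 6 = 34/9.
For Column: with q = P(L), equating a1's and a2's payoffs gives −5q + 6 = 4q + 2 ⇒ q = 4/9.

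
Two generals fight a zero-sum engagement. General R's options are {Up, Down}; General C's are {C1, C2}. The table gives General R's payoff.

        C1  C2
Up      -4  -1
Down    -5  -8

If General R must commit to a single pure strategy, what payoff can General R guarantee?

-4

Row minima: Up → -4, Down → -8.
The best of these is -4.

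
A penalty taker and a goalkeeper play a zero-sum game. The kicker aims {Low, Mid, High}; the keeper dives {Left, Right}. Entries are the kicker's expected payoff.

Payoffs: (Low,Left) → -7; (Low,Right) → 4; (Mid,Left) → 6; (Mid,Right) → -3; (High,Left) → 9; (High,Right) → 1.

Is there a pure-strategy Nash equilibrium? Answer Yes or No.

No

Row minima: Low → -7, Mid → -3, High → 1; maximin = 1.
Column maxima: Left → 9, Right → 4; minimax = 4.
1 ≠ 4, so no pure-strategy equilibrium exists.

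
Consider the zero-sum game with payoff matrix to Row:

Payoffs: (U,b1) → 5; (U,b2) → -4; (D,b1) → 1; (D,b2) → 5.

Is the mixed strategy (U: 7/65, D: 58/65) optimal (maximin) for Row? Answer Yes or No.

Against b1 this mix gives (7/65)·5 + (58/65)·1 = 93/65.
Against b2 this mix gives (7/65)·(-4) + (58/65)·5 = 262/65.
Column will play b1, holding Row to 93/65. Shifting weight toward the row that does better against b1 would raise this floor (the equalizing mix achieves 29/13 against both b1 and b2), so the proposed strategy is not optimal.

No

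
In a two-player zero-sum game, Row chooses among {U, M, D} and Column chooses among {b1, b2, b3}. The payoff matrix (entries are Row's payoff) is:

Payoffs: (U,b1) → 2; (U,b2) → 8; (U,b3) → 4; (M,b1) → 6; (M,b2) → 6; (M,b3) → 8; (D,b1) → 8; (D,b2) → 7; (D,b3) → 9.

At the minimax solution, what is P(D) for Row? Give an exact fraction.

6/7

Row minima: U → 2, M → 6, D → 7; maximin = 7.
Column maxima: b1 → 8, b2 → 8, b3 → 9; minimax = 8.
7 ≠ 8, so there is no saddle point; optimal play is mixed.
M is strictly dominated by D, so Row never plays it.
b3 is strictly dominated by b1 (it gives Row strictly more in every row), so Column never plays it.
On the remaining 2×2 (U, D vs b1, b2):
Let Row play U with probability p. Expected payoff against b1: 2p + 8(1−p) = −6p + 8; against b2: 8p + 7(1−p) = p + 7.
Setting these equal: −6p + 8 = p + 7 ⇒ −7p = -1 ⇒ p = 1/7, and the value is (-6)·(1/7) + 8 = 50/7.
For Column: with q = P(b1), equating U's and D's payoffs gives −6q + 8 = q + 7 ⇒ q = 1/7.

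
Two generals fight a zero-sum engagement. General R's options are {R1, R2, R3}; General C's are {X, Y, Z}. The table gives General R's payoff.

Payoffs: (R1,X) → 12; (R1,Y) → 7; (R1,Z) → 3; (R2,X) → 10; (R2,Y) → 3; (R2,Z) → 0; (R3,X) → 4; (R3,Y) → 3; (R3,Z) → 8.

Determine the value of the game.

Row minima: R1 → 3, R2 → 0, R3 → 3; maximin = 3.
Column maxima: X → 12, Y → 7, Z → 8; minimax = 7.
3 ≠ 7, so there is no saddle point; optimal play is mixed.
R2 is strictly dominated by R1, so General R never plays it.
X is strictly dominated by Y (it gives General R strictly more in every row), so General C never plays it.
On the remaining 2×2 (R1, R3 vs Y, Z):
Let General R play R1 with probability p. Expected payoff against Y: 7p + 3(1−p) = 4p + 3; against Z: 3p + 8(1−p) = −5p + 8.
Setting these equal: 4p + 3 = −5p + 8 ⇒ 9p = 5 ⇒ p = 5/9, and the value is (4)·(5/9) + 3 = 47/9.
For General C: with q = P(Y), equating R1's and R3's payoffs gives 4q + 3 = −5q + 8 ⇒ q = 5/9.

47/9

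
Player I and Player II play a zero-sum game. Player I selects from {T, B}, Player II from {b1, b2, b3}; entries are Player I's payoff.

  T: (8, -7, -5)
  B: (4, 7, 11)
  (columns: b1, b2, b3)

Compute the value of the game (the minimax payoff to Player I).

Row minima: T → -7, B → 4; maximin = 4.
Column maxima: b1 → 8, b2 → 7, b3 → 11; minimax = 7.
4 ≠ 7, so there is no saddle point; optimal play is mixed.
b3 is strictly dominated by b2 (it gives Player I strictly more in every row), so Player II never plays it.
On the remaining 2×2 (T, B vs b1, b2):
Let Player I play T with probability p. Expected payoff against b1: 8p + 4(1−p) = 4p + 4; against b2: (-7)p + 7(1−p) = −14p + 7.
Setting these equal: 4p + 4 = −14p + 7 ⇒ 18p = 3 ⇒ p = 1/6, and the value is (4)·(1/6) + 4 = 14/3.
For Player II: with q = P(b1), equating T's and B's payoffs gives 15q − 7 = −3q + 7 ⇒ q = 7/9.

14/3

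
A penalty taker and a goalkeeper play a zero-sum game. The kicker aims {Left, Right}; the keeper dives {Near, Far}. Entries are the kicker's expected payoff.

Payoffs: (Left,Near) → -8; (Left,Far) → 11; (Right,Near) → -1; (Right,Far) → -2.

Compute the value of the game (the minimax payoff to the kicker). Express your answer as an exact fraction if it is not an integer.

Row minima: Left → -8, Right → -2; maximin = -2.
Column maxima: Near → -1, Far → 11; minimax = -1.
-2 ≠ -1, so there is no saddle point; optimal play is mixed.
Let the kicker play Left with probability p. Expected payoff against Near: (-8)p + (-1)(1−p) = −7p − 1; against Far: 11p + (-2)(1−p) = 13p − 2.
Setting these equal: −7p − 1 = 13p − 2 ⇒ −20p = -1 ⇒ p = 1/20, and the value is (-7)·(1/20) − 1 = -27/20.
For the keeper: with q = P(Near), equating Left's and Right's payoffs gives −19q + 11 = q − 2 ⇒ q = 13/20.

-27/20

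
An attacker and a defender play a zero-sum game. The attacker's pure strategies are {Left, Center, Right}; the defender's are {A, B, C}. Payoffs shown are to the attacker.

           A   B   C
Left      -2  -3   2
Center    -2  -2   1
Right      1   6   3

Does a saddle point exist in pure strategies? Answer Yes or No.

Row minima: Left → -3, Center → -2, Right → 1; maximin = 1.
Column maxima: A → 1, B → 6, C → 3; minimax = 1.
maximin = minimax = 1, so a saddle point exists.

Yes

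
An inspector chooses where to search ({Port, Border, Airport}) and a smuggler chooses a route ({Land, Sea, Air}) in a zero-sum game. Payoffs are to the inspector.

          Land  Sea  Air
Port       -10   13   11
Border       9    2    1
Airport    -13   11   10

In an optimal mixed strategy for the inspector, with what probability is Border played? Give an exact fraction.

Row minima: Port → -10, Border → 1, Airport → -13; maximin = 1.
Column maxima: Land → 9, Sea → 13, Air → 11; minimax = 9.
1 ≠ 9, so there is no saddle point; optimal play is mixed.
Airport is strictly dominated by Port, so the inspector never plays it.
Sea is strictly dominated by Air (it gives the inspector strictly more in every row), so the smuggler never plays it.
On the remaining 2×2 (Port, Border vs Land, Air):
Let the inspector play Port with probability p. Expected payoff against Land: (-10)p + 9(1−p) = −19p + 9; against Air: 11p + 1(1−p) = 10p + 1.
Setting these equal: −19p + 9 = 10p + 1 ⇒ −29p = -8 ⇒ p = 8/29, and the value is (-19)·(8/29) + 9 = 109/29.
For the smuggler: with q = P(Land), equating Port's and Border's payoffs gives −21q + 11 = 8q + 1 ⇒ q = 10/29.

21/29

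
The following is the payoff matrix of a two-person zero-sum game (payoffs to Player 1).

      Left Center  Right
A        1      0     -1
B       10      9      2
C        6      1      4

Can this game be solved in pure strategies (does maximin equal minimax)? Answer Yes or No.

No

Row minima: A → -1, B → 2, C → 1; maximin = 2.
Column maxima: Left → 10, Center → 9, Right → 4; minimax = 4.
2 ≠ 4, so no pure-strategy equilibrium exists.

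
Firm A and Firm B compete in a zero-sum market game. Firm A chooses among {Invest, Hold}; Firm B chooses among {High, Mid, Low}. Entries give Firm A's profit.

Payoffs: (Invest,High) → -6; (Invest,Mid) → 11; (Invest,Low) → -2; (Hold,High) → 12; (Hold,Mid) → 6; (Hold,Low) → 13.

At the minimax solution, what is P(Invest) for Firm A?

Row minima: Invest → -6, Hold → 6; maximin = 6.
Column maxima: High → 12, Mid → 11, Low → 13; minimax = 11.
6 ≠ 11, so there is no saddle point; optimal play is mixed.
Low is strictly dominated by High (it gives Firm A strictly more in every row), so Firm B never plays it.
On the remaining 2×2 (Invest, Hold vs High, Mid):
Let Firm A play Invest with probability p. Expected payoff against High: (-6)p + 12(1−p) = −18p + 12; against Mid: 11p + 6(1−p) = 5p + 6.
Setting these equal: −18p + 12 = 5p + 6 ⇒ −23p = -6 ⇒ p = 6/23, and the value is (-18)·(6/23) + 12 = 168/23.
For Firm B: with q = P(High), equating Invest's and Hold's payoffs gives −17q + 11 = 6q + 6 ⇒ q = 5/23.

6/23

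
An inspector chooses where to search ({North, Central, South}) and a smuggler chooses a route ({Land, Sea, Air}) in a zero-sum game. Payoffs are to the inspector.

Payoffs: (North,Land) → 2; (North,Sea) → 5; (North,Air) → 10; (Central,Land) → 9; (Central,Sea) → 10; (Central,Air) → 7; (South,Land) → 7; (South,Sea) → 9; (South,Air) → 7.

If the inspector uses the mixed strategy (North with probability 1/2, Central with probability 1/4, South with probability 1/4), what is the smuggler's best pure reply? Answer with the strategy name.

If the smuggler plays Land, the inspector's expected payoff is (1/2)·2 + (1/4)·9 + (1/4)·7 = 5.
If the smuggler plays Sea, the inspector's expected payoff is (1/2)·5 + (1/4)·10 + (1/4)·9 = 29/4.
If the smuggler plays Air, the inspector's expected payoff is (1/2)·10 + (1/4)·7 + (1/4)·7 = 17/2.
The smuggler minimizes the inspector's payoff; the smallest is 5, so the best response is Land.

Land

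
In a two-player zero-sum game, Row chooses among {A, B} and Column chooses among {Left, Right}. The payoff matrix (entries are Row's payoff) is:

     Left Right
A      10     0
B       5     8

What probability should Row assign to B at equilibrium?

10/13

Row minima: A → 0, B → 5; maximin = 5.
Column maxima: Left → 10, Right → 8; minimax = 8.
5 ≠ 8, so there is no saddle point; optimal play is mixed.
Let Row play A with probability p. Expected payoff against Left: 10p + 5(1−p) = 5p + 5; against Right: 0p + 8(1−p) = −8p + 8.
Setting these equal: 5p + 5 = −8p + 8 ⇒ 13p = 3 ⇒ p = 3/13, and the value is (5)·(3/13) + 5 = 80/13.
For Column: with q = P(Left), equating A's and B's payoffs gives 10q = −3q + 8 ⇒ q = 8/13.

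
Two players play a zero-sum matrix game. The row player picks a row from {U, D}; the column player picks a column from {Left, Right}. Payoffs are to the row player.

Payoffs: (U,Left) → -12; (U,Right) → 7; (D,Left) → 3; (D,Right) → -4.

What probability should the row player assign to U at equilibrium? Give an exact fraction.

Row minima: U → -12, D → -4; maximin = -4.
Column maxima: Left → 3, Right → 7; minimax = 3.
-4 ≠ 3, so there is no saddle point; optimal play is mixed.
Let the row player play U with probability p. Expected payoff against Left: (-12)p + 3(1−p) = −15p + 3; against Right: 7p + (-4)(1−p) = 11p − 4.
Setting these equal: −15p + 3 = 11p − 4 ⇒ −26p = -7 ⇒ p = 7/26, and the value is (-15)·(7/26) + 3 = -27/26.
For the column player: with q = P(Left), equating U's and D's payoffs gives −19q + 7 = 7q − 4 ⇒ q = 11/26.

7/26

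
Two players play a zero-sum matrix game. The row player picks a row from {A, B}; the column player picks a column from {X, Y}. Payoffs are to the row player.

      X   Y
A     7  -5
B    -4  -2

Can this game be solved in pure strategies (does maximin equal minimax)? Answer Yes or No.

No

Row minima: A → -5, B → -4; maximin = -4.
Column maxima: X → 7, Y → -2; minimax = -2.
-4 ≠ -2, so no pure-strategy equilibrium exists.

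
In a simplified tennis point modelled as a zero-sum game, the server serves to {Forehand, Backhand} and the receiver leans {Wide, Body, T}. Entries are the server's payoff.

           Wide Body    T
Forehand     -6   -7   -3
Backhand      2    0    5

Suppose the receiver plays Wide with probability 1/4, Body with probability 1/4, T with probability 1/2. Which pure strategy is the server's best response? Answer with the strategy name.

Expected payoff of Forehand: (1/4)·(-6) + (1/4)·(-7) + (1/2)·(-3) = -19/4.
Expected payoff of Backhand: (1/4)·2 + (1/4)·0 + (1/2)·5 = 3.
The largest is 3, so the server's best response is Backhand.

Backhand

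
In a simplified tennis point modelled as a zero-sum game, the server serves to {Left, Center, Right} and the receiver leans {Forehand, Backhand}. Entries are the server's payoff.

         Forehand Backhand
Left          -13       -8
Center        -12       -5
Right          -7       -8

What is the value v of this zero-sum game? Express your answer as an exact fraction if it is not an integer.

-61/8

Row minima: Left → -13, Center → -12, Right → -8; maximin = -8.
Column maxima: Forehand → -7, Backhand → -5; minimax = -7.
-8 ≠ -7, so there is no saddle point; optimal play is mixed.
Left is strictly dominated by Center, so the server never plays it.
On the remaining 2×2 (Center, Right vs Forehand, Backhand):
Let the server play Center with probability p. Expected payoff against Forehand: (-12)p + (-7)(1−p) = −5p − 7; against Backhand: (-5)p + (-8)(1−p) = 3p − 8.
Setting these equal: −5p − 7 = 3p − 8 ⇒ −8p = -1 ⇒ p = 1/8, and the value is (-5)·(1/8) − 7 = -61/8.
For the receiver: with q = P(Forehand), equating Center's and Right's payoffs gives −7q − 5 = q − 8 ⇒ q = 3/8.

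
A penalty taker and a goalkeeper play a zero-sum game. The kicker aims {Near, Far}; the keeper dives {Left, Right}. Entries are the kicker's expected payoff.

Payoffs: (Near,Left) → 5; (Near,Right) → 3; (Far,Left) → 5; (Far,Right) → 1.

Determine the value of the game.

3

Row minima: Near → 3, Far → 1; maximin = 3.
Column maxima: Left → 5, Right → 3; minimax = 3.
Since maximin = minimax = 3, there is a saddle point and the value is 3.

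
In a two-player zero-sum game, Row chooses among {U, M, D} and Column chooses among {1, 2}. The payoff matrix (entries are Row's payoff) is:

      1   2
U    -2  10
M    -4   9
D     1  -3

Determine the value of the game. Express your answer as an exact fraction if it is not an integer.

1/4

Row minima: U → -2, M → -4, D → -3; maximin = -2.
Column maxima: 1 → 1, 2 → 10; minimax = 1.
-2 ≠ 1, so there is no saddle point; optimal play is mixed.
M is strictly dominated by U, so Row never plays it.
On the remaining 2×2 (U, D vs 1, 2):
Let Row play U with probability p. Expected payoff against 1: (-2)p + 1(1−p) = −3p + 1; against 2: 10p + (-3)(1−p) = 13p − 3.
Setting these equal: −3p + 1 = 13p − 3 ⇒ −16p = -4 ⇒ p = 1/4, and the value is (-3)·(1/4) + 1 = 1/4.
For Column: with q = P(1), equating U's and D's payoffs gives −12q + 10 = 4q − 3 ⇒ q = 13/16.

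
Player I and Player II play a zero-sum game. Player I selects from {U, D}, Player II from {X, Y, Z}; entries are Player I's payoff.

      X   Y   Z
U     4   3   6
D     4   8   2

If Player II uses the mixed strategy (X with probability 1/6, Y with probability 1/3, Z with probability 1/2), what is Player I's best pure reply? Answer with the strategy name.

U

Expected payoff of U: (1/6)·4 + (1/3)·3 + (1/2)·6 = 14/3.
Expected payoff of D: (1/6)·4 + (1/3)·8 + (1/2)·2 = 13/3.
The largest is 14/3, so Player I's best response is U.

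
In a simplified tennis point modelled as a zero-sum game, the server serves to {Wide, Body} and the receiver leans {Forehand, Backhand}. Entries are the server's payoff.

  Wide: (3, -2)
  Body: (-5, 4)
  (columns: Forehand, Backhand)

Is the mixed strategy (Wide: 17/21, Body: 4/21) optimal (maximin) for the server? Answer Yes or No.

Against Forehand this mix gives (17/21)·3 + (4/21)·(-5) = 31/21.
Against Backhand this mix gives (17/21)·(-2) + (4/21)·4 = -6/7.
The receiver will play Backhand, holding the server to -6/7. Shifting weight toward the row that does better against Backhand would raise this floor (the equalizing mix achieves 1/7 against both Backhand and Forehand), so the proposed strategy is not optimal.

No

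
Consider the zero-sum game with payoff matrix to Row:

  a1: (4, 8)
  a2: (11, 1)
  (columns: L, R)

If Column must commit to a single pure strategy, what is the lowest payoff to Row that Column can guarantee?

Column maxima: L → 11, R → 8.
The smallest of these is 8.

8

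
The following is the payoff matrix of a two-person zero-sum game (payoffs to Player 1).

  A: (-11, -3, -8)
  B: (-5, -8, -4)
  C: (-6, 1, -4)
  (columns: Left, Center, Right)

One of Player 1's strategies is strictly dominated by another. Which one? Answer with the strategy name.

C gives a strictly higher payoff than A against every column: -6 > -11, 1 > -3, -4 > -8.
So A is strictly dominated and Player 1 never plays it.

A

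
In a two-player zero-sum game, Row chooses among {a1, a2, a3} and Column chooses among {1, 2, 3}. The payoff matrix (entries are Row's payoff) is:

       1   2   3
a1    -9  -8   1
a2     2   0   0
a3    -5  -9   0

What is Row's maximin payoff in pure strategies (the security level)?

0

Row minima: a1 → -9, a2 → 0, a3 → -9.
The best of these is 0.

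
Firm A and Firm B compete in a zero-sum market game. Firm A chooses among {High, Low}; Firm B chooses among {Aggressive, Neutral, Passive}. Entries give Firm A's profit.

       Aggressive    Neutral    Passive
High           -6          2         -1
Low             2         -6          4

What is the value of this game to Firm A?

Row minima: High → -6, Low → -6; maximin = -6.
Column maxima: Aggressive → 2, Neutral → 2, Passive → 4; minimax = 2.
-6 ≠ 2, so there is no saddle point; optimal play is mixed.
Passive is strictly dominated by Aggressive (it gives Firm A strictly more in every row), so Firm B never plays it.
On the remaining 2×2 (High, Low vs Aggressive, Neutral):
Let Firm A play High with probability p. Expected payoff against Aggressive: (-6)p + 2(1−p) = −8p + 2; against Neutral: 2p + (-6)(1−p) = 8p − 6.
Setting these equal: −8p + 2 = 8p − 6 ⇒ −16p = -8 ⇒ p = 1/2, and the value is (-8)·(1/2) + 2 = -2.
For Firm B: with q = P(Aggressive), equating High's and Low's payoffs gives −8q + 2 = 8q − 6 ⇒ q = 1/2.

-2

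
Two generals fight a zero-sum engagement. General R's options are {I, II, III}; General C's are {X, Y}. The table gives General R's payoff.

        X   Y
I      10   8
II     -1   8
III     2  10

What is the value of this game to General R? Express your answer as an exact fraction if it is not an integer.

42/5

Row minima: I → 8, II → -1, III → 2; maximin = 8.
Column maxima: X → 10, Y → 10; minimax = 10.
8 ≠ 10, so there is no saddle point; optimal play is mixed.
II is strictly dominated by III, so General R never plays it.
On the remaining 2×2 (I, III vs X, Y):
Let General R play I with probability p. Expected payoff against X: 10p + 2(1−p) = 8p + 2; against Y: 8p + 10(1−p) = −2p + 10.
Setting these equal: 8p + 2 = −2p + 10 ⇒ 10p = 8 ⇒ p = 4/5, and the value is (8)·(4/5) + 2 = 42/5.
For General C: with q = P(X), equating I's and III's payoffs gives 2q + 8 = −8q + 10 ⇒ q = 1/5.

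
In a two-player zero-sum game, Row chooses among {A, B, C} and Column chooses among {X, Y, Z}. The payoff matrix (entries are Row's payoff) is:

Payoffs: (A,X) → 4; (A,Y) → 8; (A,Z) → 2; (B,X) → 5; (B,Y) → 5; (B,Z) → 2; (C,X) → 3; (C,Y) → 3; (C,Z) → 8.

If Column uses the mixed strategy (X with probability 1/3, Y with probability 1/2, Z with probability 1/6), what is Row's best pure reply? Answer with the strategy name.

A

Expected payoff of A: (1/3)·4 + (1/2)·8 + (1/6)·2 = 17/3.
Expected payoff of B: (1/3)·5 + (1/2)·5 + (1/6)·2 = 9/2.
Expected payoff of C: (1/3)·3 + (1/2)·3 + (1/6)·8 = 23/6.
The largest is 17/3, so Row's best response is A.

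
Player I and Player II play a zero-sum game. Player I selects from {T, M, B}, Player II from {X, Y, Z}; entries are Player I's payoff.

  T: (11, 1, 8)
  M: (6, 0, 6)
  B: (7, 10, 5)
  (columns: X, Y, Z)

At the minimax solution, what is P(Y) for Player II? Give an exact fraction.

1/4

Row minima: T → 1, M → 0, B → 5; maximin = 5.
Column maxima: X → 11, Y → 10, Z → 8; minimax = 8.
5 ≠ 8, so there is no saddle point; optimal play is mixed.
M is strictly dominated by T, so Player I never plays it.
With M eliminated, X is strictly dominated by Z (it gives Player I strictly more in every remaining row), so Player II never plays it.
On the remaining 2×2 (T, B vs Y, Z):
Let Player I play T with probability p. Expected payoff against Y: 1p + 10(1−p) = −9p + 10; against Z: 8p + 5(1−p) = 3p + 5.
Setting these equal: −9p + 10 = 3p + 5 ⇒ −12p = -5 ⇒ p = 5/12, and the value is (-9)·(5/12) + 10 = 25/4.
For Player II: with q = P(Y), equating T's and B's payoffs gives −7q + 8 = 5q + 5 ⇒ q = 1/4.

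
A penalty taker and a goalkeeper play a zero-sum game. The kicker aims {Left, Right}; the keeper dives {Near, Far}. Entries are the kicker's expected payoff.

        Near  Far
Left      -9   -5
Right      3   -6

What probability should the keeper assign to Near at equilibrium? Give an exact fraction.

1/13

Row minima: Left → -9, Right → -6; maximin = -6.
Column maxima: Near → 3, Far → -5; minimax = -5.
-6 ≠ -5, so there is no saddle point; optimal play is mixed.
Let the kicker play Left with probability p. Expected payoff against Near: (-9)p + 3(1−p) = −12p + 3; against Far: (-5)p + (-6)(1−p) = p − 6.
Setting these equal: −12p + 3 = p − 6 ⇒ −13p = -9 ⇒ p = 9/13, and the value is (-12)·(9/13) + 3 = -69/13.
For the keeper: with q = P(Near), equating Left's and Right's payoffs gives −4q − 5 = 9q − 6 ⇒ q = 1/13.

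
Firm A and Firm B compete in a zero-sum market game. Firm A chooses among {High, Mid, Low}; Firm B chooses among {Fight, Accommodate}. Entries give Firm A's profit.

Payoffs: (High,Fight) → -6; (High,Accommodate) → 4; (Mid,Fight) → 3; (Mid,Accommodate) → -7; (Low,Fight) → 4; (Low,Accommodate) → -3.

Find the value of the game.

Row minima: High → -6, Mid → -7, Low → -3; maximin = -3.
Column maxima: Fight → 4, Accommodate → 4; minimax = 4.
-3 ≠ 4, so there is no saddle point; optimal play is mixed.
Mid is strictly dominated by Low, so Firm A never plays it.
On the remaining 2×2 (High, Low vs Fight, Accommodate):
Let Firm A play High with probability p. Expected payoff against Fight: (-6)p + 4(1−p) = −10p + 4; against Accommodate: 4p + (-3)(1−p) = 7p − 3.
Setting these equal: −10p + 4 = 7p − 3 ⇒ −17p = -7 ⇒ p = 7/17, and the value is (-10)·(7/17) + 4 = -2/17.
For Firm B: with q = P(Fight), equating High's and Low's payoffs gives −10q + 4 = 7q − 3 ⇒ q = 7/17.

-2/17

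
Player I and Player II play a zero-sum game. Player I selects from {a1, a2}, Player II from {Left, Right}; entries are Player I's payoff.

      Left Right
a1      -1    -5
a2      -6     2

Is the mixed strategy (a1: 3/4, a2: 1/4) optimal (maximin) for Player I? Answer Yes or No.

Against Left this mix gives (3/4)·(-1) + (1/4)·(-6) = -9/4.
Against Right this mix gives (3/4)·(-5) + (1/4)·2 = -13/4.
Player II will play Right, holding Player I to -13/4. Shifting weight toward the row that does better against Right would raise this floor (the equalizing mix achieves -8/3 against both Right and Left), so the proposed strategy is not optimal.

No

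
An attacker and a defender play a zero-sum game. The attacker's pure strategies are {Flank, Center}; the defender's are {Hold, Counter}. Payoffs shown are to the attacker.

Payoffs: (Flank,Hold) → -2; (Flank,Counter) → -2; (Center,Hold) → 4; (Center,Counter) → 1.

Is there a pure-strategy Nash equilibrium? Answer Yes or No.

Yes

Row minima: Flank → -2, Center → 1; maximin = 1.
Column maxima: Hold → 4, Counter → 1; minimax = 1.
maximin = minimax = 1, so a saddle point exists.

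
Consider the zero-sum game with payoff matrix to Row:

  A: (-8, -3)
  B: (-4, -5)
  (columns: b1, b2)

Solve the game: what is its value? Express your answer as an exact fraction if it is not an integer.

-14/3

Row minima: A → -8, B → -5; maximin = -5.
Column maxima: b1 → -4, b2 → -3; minimax = -4.
-5 ≠ -4, so there is no saddle point; optimal play is mixed.
Let Row play A with probability p. Expected payoff against b1: (-8)p + (-4)(1−p) = −4p − 4; against b2: (-3)p + (-5)(1−p) = 2p − 5.
Setting these equal: −4p − 4 = 2p − 5 ⇒ −6p = -1 ⇒ p = 1/6, and the value is (-4)·(1/6) − 4 = -14/3.
For Column: with q = P(b1), equating A's and B's payoffs gives −5q − 3 = q − 5 ⇒ q = 1/3.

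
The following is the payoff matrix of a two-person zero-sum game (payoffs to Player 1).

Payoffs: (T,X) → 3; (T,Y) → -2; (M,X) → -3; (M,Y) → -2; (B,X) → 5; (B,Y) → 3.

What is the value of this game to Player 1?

Row minima: T → -2, M → -3, B → 3; maximin = 3.
Column maxima: X → 5, Y → 3; minimax = 3.
Since maximin = minimax = 3, there is a saddle point and the value is 3.

3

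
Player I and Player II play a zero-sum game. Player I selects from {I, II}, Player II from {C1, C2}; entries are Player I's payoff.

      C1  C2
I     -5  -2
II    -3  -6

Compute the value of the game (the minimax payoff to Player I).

-4

Row minima: I → -5, II → -6; maximin = -5.
Column maxima: C1 → -3, C2 → -2; minimax = -3.
-5 ≠ -3, so there is no saddle point; optimal play is mixed.
Let Player I play I with probability p. Expected payoff against C1: (-5)p + (-3)(1−p) = −2p − 3; against C2: (-2)p + (-6)(1−p) = 4p − 6.
Setting these equal: −2p − 3 = 4p − 6 ⇒ −6p = -3 ⇒ p = 1/2, and the value is (-2)·(1/2) − 3 = -4.
For Player II: with q = P(C1), equating I's and II's payoffs gives −3q − 2 = 3q − 6 ⇒ q = 2/3.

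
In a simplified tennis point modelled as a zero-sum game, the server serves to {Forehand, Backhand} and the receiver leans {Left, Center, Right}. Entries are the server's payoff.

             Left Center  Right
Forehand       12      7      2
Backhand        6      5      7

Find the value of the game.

Row minima: Forehand → 2, Backhand → 5; maximin = 5.
Column maxima: Left → 12, Center → 7, Right → 7; minimax = 7.
5 ≠ 7, so there is no saddle point; optimal play is mixed.
Left is strictly dominated by Center (it gives the server strictly more in every row), so the receiver never plays it.
On the remaining 2×2 (Forehand, Backhand vs Center, Right):
Let the server play Forehand with probability p. Expected payoff against Center: 7p + 5(1−p) = 2p + 5; against Right: 2p + 7(1−p) = −5p + 7.
Setting these equal: 2p + 5 = −5p + 7 ⇒ 7p = 2 ⇒ p = 2/7, and the value is (2)·(2/7) + 5 = 39/7.
For the receiver: with q = P(Center), equating Forehand's and Backhand's payoffs gives 5q + 2 = −2q + 7 ⇒ q = 5/7.

39/7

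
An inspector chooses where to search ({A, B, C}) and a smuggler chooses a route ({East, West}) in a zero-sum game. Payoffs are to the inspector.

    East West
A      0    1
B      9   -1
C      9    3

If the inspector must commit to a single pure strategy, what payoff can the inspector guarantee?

Row minima: A → 0, B → -1, C → 3.
The best of these is 3.

3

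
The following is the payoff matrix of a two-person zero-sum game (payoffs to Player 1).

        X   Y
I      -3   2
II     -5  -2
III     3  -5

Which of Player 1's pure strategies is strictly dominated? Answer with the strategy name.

I gives a strictly higher payoff than II against every column: -3 > -5, 2 > -2.
So II is strictly dominated and Player 1 never plays it.

II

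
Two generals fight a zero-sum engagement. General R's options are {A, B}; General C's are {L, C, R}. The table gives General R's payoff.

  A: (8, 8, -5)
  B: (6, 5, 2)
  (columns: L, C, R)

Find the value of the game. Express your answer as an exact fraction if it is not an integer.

2

Row minima: A → -5, B → 2; maximin = 2.
Column maxima: L → 8, C → 8, R → 2; minimax = 2.
Since maximin = minimax = 2, there is a saddle point and the value is 2.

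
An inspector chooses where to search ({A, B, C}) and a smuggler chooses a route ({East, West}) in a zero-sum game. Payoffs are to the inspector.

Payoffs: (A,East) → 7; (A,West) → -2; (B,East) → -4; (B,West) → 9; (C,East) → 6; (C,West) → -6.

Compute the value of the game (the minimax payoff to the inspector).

5/2

Row minima: A → -2, B → -4, C → -6; maximin = -2.
Column maxima: East → 7, West → 9; minimax = 7.
-2 ≠ 7, so there is no saddle point; optimal play is mixed.
C is strictly dominated by A, so the inspector never plays it.
On the remaining 2×2 (A, B vs East, West):
Let the inspector play A with probability p. Expected payoff against East: 7p + (-4)(1−p) = 11p − 4; against West: (-2)p + 9(1−p) = −11p + 9.
Setting these equal: 11p − 4 = −11p + 9 ⇒ 22p = 13 ⇒ p = 13/22, and the value is (11)·(13/22) − 4 = 5/2.
For the smuggler: with q = P(East), equating A's and B's payoffs gives 9q − 2 = −13q + 9 ⇒ q = 1/2.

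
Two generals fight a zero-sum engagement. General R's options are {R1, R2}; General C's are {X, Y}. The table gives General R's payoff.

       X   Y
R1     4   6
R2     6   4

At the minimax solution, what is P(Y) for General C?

1/2

Row minima: R1 → 4, R2 → 4; maximin = 4.
Column maxima: X → 6, Y → 6; minimax = 6.
4 ≠ 6, so there is no saddle point; optimal play is mixed.
Let General R play R1 with probability p. Expected payoff against X: 4p + 6(1−p) = −2p + 6; against Y: 6p + 4(1−p) = 2p + 4.
Setting these equal: −2p + 6 = 2p + 4 ⇒ −4p = -2 ⇒ p = 1/2, and the value is (-2)·(1/2) + 6 = 5.
For General C: with q = P(X), equating R1's and R2's payoffs gives −2q + 6 = 2q + 4 ⇒ q = 1/2.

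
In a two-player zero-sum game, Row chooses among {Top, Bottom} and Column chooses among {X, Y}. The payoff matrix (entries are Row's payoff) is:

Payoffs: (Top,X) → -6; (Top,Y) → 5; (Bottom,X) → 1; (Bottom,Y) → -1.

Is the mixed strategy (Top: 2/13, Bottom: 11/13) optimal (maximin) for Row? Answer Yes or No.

Yes

Against X this mix gives (2/13)·(-6) + (11/13)·1 = -1/13.
Against Y this mix gives (2/13)·5 + (11/13)·(-1) = -1/13.
All of Column's active replies (X, Y) yield -1/13, and no column does worse for Row. The mix makes Column indifferent and guarantees -1/13, so it is optimal.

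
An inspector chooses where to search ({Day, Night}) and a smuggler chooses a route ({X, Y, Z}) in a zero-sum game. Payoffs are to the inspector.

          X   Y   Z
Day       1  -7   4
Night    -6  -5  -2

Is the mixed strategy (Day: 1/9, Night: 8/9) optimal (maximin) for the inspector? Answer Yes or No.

Against X this mix gives (1/9)·1 + (8/9)·(-6) = -47/9.
Against Y this mix gives (1/9)·(-7) + (8/9)·(-5) = -47/9.
Against Z this mix gives (1/9)·4 + (8/9)·(-2) = -4/3.
All of the smuggler's active replies (X, Y) yield -47/9, and no column does worse for the inspector. The mix makes the smuggler indifferent and guarantees -47/9, so it is optimal.

Yes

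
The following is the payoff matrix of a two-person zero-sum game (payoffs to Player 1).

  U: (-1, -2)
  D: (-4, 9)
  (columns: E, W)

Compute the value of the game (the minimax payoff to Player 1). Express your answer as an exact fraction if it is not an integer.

-17/14

Row minima: U → -2, D → -4; maximin = -2.
Column maxima: E → -1, W → 9; minimax = -1.
-2 ≠ -1, so there is no saddle point; optimal play is mixed.
Let Player 1 play U with probability p. Expected payoff against E: (-1)p + (-4)(1−p) = 3p − 4; against W: (-2)p + 9(1−p) = −11p + 9.
Setting these equal: 3p − 4 = −11p + 9 ⇒ 14p = 13 ⇒ p = 13/14, and the value is (3)·(13/14) − 4 = -17/14.
For Player 2: with q = P(E), equating U's and D's payoffs gives q − 2 = −13q + 9 ⇒ q = 11/14.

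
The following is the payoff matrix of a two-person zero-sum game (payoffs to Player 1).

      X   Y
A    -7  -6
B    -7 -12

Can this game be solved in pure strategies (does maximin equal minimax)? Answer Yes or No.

Row minima: A → -7, B → -12; maximin = -7.
Column maxima: X → -7, Y → -6; minimax = -7.
maximin = minimax = -7, so a saddle point exists.

Yes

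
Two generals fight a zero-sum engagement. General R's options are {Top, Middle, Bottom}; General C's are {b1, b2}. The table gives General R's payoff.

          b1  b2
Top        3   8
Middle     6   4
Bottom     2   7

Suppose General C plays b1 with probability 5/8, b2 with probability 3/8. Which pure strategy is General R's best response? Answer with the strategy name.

Middle

Expected payoff of Top: (5/8)·3 + (3/8)·8 = 39/8.
Expected payoff of Middle: (5/8)·6 + (3/8)·4 = 21/4.
Expected payoff of Bottom: (5/8)·2 + (3/8)·7 = 31/8.
The largest is 21/4, so General R's best response is Middle.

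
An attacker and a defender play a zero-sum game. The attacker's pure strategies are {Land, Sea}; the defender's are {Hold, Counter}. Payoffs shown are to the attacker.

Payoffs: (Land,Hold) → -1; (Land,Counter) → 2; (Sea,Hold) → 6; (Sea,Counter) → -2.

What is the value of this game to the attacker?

Row minima: Land → -1, Sea → -2; maximin = -1.
Column maxima: Hold → 6, Counter → 2; minimax = 2.
-1 ≠ 2, so there is no saddle point; optimal play is mixed.
Let the attacker play Land with probability p. Expected payoff against Hold: (-1)p + 6(1−p) = −7p + 6; against Counter: 2p + (-2)(1−p) = 4p − 2.
Setting these equal: −7p + 6 = 4p − 2 ⇒ −11p = -8 ⇒ p = 8/11, and the value is (-7)·(8/11) + 6 = 10/11.
For the defender: with q = P(Hold), equating Land's and Sea's payoffs gives −3q + 2 = 8q − 2 ⇒ q = 4/11.

10/11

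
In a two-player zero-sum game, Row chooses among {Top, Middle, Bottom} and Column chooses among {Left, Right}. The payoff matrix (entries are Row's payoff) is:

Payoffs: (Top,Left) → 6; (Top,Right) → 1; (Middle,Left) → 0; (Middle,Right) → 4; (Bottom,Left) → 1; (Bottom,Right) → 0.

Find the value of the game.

8/3

Row minima: Top → 1, Middle → 0, Bottom → 0; maximin = 1.
Column maxima: Left → 6, Right → 4; minimax = 4.
1 ≠ 4, so there is no saddle point; optimal play is mixed.
Bottom is strictly dominated by Top, so Row never plays it.
On the remaining 2×2 (Top, Middle vs Left, Right):
Let Row play Top with probability p. Expected payoff against Left: 6p + 0(1−p) = 6p; against Right: 1p + 4(1−p) = −3p + 4.
Setting these equal: 6p = −3p + 4 ⇒ 9p = 4 ⇒ p = 4/9, and the value is (6)·(4/9) = 8/3.
For Column: with q = P(Left), equating Top's and Middle's payoffs gives 5q + 1 = −4q + 4 ⇒ q = 1/3.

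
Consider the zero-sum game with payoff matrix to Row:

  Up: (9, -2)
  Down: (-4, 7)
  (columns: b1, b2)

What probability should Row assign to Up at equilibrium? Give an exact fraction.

1/2

Row minima: Up → -2, Down → -4; maximin = -2.
Column maxima: b1 → 9, b2 → 7; minimax = 7.
-2 ≠ 7, so there is no saddle point; optimal play is mixed.
Let Row play Up with probability p. Expected payoff against b1: 9p + (-4)(1−p) = 13p − 4; against b2: (-2)p + 7(1−p) = −9p + 7.
Setting these equal: 13p − 4 = −9p + 7 ⇒ 22p = 11 ⇒ p = 1/2, and the value is (13)·(1/2) − 4 = 5/2.
For Column: with q = P(b1), equating Up's and Down's payoffs gives 11q − 2 = −11q + 7 ⇒ q = 9/22.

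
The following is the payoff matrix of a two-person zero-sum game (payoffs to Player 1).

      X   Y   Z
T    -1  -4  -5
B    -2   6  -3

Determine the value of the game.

-3

Row minima: T → -5, B → -3; maximin = -3.
Column maxima: X → -1, Y → 6, Z → -3; minimax = -3.
Since maximin = minimax = -3, there is a saddle point and the value is -3.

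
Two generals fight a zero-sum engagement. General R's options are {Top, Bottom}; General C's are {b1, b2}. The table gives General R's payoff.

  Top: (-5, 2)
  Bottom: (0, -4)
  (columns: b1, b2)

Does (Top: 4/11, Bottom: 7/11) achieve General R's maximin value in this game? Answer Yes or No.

Yes

Against b1 this mix gives (4/11)·(-5) + (7/11)·0 = -20/11.
Against b2 this mix gives (4/11)·2 + (7/11)·(-4) = -20/11.
All of General C's active replies (b1, b2) yield -20/11, and no column does worse for General R. The mix makes General C indifferent and guarantees -20/11, so it is optimal.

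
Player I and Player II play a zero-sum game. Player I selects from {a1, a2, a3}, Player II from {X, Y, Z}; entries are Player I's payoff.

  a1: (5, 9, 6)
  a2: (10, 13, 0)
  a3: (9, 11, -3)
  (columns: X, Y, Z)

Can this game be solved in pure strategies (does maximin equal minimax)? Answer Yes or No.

Row minima: a1 → 5, a2 → 0, a3 → -3; maximin = 5.
Column maxima: X → 10, Y → 13, Z → 6; minimax = 6.
5 ≠ 6, so no pure-strategy equilibrium exists.

No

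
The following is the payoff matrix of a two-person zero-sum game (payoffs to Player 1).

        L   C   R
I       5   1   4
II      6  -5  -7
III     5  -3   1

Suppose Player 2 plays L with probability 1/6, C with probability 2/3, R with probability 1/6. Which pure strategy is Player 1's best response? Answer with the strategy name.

Expected payoff of I: (1/6)·5 + (2/3)·1 + (1/6)·4 = 13/6.
Expected payoff of II: (1/6)·6 + (2/3)·(-5) + (1/6)·(-7) = -7/2.
Expected payoff of III: (1/6)·5 + (2/3)·(-3) + (1/6)·1 = -1.
The largest is 13/6, so Player 1's best response is I.

I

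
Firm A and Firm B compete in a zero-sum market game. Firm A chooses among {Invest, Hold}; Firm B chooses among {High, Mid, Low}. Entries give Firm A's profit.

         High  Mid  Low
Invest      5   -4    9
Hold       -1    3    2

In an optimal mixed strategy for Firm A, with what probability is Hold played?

9/13

Row minima: Invest → -4, Hold → -1; maximin = -1.
Column maxima: High → 5, Mid → 3, Low → 9; minimax = 3.
-1 ≠ 3, so there is no saddle point; optimal play is mixed.
Low is strictly dominated by High (it gives Firm A strictly more in every row), so Firm B never plays it.
On the remaining 2×2 (Invest, Hold vs High, Mid):
Let Firm A play Invest with probability p. Expected payoff against High: 5p + (-1)(1−p) = 6p − 1; against Mid: (-4)p + 3(1−p) = −7p + 3.
Setting these equal: 6p − 1 = −7p + 3 ⇒ 13p = 4 ⇒ p = 4/13, and the value is (6)·(4/13) − 1 = 11/13.
For Firm B: with q = P(High), equating Invest's and Hold's payoffs gives 9q − 4 = −4q + 3 ⇒ q = 7/13.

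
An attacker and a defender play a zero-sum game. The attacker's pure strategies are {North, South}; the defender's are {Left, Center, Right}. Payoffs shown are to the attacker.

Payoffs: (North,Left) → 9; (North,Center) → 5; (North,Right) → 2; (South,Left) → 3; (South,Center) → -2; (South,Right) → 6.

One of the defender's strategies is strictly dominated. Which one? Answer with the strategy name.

Left

Center holds the attacker's payoff strictly below Left in every row: 5 < 9, -2 < 3.
So Left is strictly dominated for the defender.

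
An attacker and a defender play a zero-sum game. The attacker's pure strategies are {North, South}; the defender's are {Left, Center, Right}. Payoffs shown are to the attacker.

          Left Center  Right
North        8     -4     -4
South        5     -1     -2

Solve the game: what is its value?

-2

Row minima: North → -4, South → -2; maximin = -2.
Column maxima: Left → 8, Center → -1, Right → -2; minimax = -2.
Since maximin = minimax = -2, there is a saddle point and the value is -2.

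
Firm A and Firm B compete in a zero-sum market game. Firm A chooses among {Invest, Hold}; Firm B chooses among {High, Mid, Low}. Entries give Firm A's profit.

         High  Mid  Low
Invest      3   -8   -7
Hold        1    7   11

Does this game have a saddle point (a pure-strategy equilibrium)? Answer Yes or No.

Row minima: Invest → -8, Hold → 1; maximin = 1.
Column maxima: High → 3, Mid → 7, Low → 11; minimax = 3.
1 ≠ 3, so no pure-strategy equilibrium exists.

No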